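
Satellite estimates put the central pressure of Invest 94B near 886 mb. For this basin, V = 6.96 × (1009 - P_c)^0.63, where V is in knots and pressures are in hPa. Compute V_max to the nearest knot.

144 kt

ΔP = 1009 − 886 = 123 mb.
123^0.63 ≈ 20.732.
V ≈ 6.96 × 20.732 ≈ 144.3 kt.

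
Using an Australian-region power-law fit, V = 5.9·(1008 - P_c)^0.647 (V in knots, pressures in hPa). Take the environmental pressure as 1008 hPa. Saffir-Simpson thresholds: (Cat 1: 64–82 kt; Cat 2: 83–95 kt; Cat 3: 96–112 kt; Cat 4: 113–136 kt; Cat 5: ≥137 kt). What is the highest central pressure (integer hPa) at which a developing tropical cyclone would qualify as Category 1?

968 hPa

Category 1 begins at V = 64 kt.
Required ΔP = (64/5.9)^(1/0.647) = 10.847^1.546 ≈ 39.83 hPa.
P_c ≤ 1008 − 39.83 = 968.17, so the highest integer P_c is 968 hPa.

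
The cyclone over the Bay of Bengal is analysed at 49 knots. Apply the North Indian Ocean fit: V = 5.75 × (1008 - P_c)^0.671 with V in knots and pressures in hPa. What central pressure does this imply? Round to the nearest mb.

984 mb

ΔP = (V / 5.75)^(1/0.671) = (49/5.75)^1.490.
49/5.75 = 8.522; 8.522^1.490 ≈ 24.37 mb.
P_c = 1008 − 24.37 = 983.63 ≈ 984 mb.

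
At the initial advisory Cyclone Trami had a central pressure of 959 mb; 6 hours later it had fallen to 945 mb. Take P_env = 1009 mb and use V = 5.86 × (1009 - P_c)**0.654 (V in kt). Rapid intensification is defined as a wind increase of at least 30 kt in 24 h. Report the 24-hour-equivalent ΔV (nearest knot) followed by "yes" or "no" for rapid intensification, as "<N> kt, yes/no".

V₁: ΔP = 50, V ≈ 5.86 × 50^0.654 ≈ 75.69 kt.
V₂: ΔP = 64, V ≈ 5.86 × 64^0.654 ≈ 88.95 kt.
ΔV over 6 h = 13.26 kt → 24 h equivalent = 13.26 × 24/6 ≈ 53.04 kt.
53 kt ≥ 30 kt ⇒ rapid intensification.

53 kt, yes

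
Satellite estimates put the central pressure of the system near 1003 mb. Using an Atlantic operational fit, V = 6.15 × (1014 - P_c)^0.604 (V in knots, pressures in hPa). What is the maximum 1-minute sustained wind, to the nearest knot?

26 kt

ΔP = 1014 − 1003 = 11 mb.
11^0.604 ≈ 4.256.
V ≈ 6.15 × 4.256 ≈ 26.2 kt.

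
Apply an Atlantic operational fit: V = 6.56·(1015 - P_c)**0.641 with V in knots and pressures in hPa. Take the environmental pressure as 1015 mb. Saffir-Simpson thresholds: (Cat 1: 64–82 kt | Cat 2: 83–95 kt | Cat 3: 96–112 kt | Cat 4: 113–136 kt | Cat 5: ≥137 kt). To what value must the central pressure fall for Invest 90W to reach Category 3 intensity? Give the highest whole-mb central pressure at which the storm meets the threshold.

Category 3 begins at V = 96 kt.
Required ΔP = (96/6.56)^(1/0.641) = 14.634^1.560 ≈ 65.77 mb.
P_c ≤ 1015 − 65.77 = 949.23, so the highest integer P_c is 949 mb.

949 mb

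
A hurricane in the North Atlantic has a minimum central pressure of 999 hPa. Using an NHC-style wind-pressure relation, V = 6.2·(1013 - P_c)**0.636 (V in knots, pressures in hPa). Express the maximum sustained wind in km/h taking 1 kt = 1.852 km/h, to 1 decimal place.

ΔP = 1013 − 999 = 14 hPa.
V ≈ 6.2 × 14^0.636 = 6.2 × 5.357 ≈ 33.215 kt.
33.215 × 1.852 ≈ 61.51 km/h → 61.5 km/h.

61.5 km/h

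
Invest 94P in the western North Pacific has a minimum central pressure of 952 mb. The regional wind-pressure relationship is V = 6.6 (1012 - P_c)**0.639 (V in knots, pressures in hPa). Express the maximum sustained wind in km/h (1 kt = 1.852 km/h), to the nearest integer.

ΔP = 1012 − 952 = 60 mb.
V ≈ 6.6 × 60^0.639 = 6.6 × 13.685 ≈ 90.320 kt.
90.320 × 1.852 ≈ 167.27 km/h → 167 km/h.

167 km/h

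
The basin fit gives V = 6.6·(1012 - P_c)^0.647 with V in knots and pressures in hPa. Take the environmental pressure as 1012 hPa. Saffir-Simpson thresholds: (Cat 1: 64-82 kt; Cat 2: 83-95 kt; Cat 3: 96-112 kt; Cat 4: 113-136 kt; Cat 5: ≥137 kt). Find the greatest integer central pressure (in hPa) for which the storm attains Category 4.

931 hPa

Category 4 begins at V = 113 kt.
Required ΔP = (113/6.6)^(1/0.647) = 17.121^1.546 ≈ 80.64 hPa.
P_c ≤ 1012 − 80.64 = 931.36, so the highest integer P_c is 931 hPa.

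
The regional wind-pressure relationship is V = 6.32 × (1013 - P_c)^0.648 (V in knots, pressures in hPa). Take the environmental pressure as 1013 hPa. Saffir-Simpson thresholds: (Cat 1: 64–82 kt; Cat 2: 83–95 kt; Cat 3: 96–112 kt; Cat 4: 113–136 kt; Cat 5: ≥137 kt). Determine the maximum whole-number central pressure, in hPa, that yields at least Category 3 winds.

Category 3 begins at V = 96 kt.
Required ΔP = (96/6.32)^(1/0.648) = 15.190^1.543 ≈ 66.59 hPa.
P_c ≤ 1013 − 66.59 = 946.41, so the highest integer P_c is 946 hPa.

946 hPa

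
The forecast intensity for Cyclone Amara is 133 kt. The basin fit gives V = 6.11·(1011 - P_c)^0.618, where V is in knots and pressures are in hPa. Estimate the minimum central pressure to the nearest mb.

865 mb

ΔP = (V / 6.11)^(1/0.618) = (133/6.11)^1.618.
133/6.11 = 21.768; 21.768^1.618 ≈ 146.13 mb.
P_c = 1011 − 146.13 = 864.87 ≈ 865 mb.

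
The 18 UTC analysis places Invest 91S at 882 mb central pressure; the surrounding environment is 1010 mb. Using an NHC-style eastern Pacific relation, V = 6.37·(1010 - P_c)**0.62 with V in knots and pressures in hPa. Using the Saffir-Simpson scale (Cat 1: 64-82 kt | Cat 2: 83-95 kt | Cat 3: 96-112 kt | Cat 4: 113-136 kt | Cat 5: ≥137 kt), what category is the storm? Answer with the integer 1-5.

4

ΔP = 1010 − 882 = 128 mb.
V ≈ 6.37 × 128^0.62 = 6.37 × 20.25 ≈ 129 kt.
129 kt falls in the Category 4 band.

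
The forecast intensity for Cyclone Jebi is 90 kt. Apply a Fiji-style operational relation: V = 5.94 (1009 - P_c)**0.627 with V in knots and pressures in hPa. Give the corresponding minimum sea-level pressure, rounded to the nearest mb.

933 mb

ΔP = (V / 5.94)^(1/0.627) = (90/5.94)^1.595.
90/5.94 = 15.152; 15.152^1.595 ≈ 76.33 mb.
P_c = 1009 − 76.33 = 932.67 ≈ 933 mb.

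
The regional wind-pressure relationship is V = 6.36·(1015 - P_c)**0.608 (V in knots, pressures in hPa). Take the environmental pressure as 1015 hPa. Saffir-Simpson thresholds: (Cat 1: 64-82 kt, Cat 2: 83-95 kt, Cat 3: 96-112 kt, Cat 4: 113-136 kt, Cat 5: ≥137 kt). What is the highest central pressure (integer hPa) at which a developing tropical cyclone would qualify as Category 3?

928 hPa

Category 3 begins at V = 96 kt.
Required ΔP = (96/6.36)^(1/0.608) = 15.094^1.645 ≈ 86.86 hPa.
P_c ≤ 1015 − 86.86 = 928.14, so the highest integer P_c is 928 hPa.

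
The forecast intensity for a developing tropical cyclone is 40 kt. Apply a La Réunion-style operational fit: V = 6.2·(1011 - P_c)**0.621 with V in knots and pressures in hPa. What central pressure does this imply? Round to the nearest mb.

ΔP = (V / 6.2)^(1/0.621) = (40/6.2)^1.610.
40/6.2 = 6.452; 6.452^1.610 ≈ 20.13 mb.
P_c = 1011 − 20.13 = 990.87 ≈ 991 mb.

991 mb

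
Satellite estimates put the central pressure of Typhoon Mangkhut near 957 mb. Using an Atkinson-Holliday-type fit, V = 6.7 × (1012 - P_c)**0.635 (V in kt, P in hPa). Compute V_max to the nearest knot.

ΔP = 1012 − 957 = 55 mb.
55^0.635 ≈ 12.739.
V ≈ 6.7 × 12.739 ≈ 85.4 kt.

85 kt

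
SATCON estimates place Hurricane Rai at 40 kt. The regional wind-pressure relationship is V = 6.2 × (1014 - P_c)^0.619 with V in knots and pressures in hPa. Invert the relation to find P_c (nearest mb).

994 mb

ΔP = (V / 6.2)^(1/0.619) = (40/6.2)^1.616.
40/6.2 = 6.452; 6.452^1.616 ≈ 20.32 mb.
P_c = 1014 − 20.32 = 993.68 ≈ 994 mb.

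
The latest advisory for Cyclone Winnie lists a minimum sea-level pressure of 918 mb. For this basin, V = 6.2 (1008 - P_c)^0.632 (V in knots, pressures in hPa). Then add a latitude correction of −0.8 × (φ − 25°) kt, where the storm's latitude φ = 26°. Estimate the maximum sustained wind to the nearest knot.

106 kt

ΔP = 1008 − 918 = 90 mb.
90^0.632 ≈ 17.182.
V ≈ 6.2 × 17.182 ≈ 106.5 kt.
Latitude correction: −0.8 × (26 − 25) = -0.8 kt.
Corrected V ≈ 105.7 kt → 106 kt.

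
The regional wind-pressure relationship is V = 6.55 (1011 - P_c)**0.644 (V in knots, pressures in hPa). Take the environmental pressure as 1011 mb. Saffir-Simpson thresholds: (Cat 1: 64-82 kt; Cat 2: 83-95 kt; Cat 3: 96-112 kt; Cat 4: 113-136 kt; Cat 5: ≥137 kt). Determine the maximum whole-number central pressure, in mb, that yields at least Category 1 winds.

Category 1 begins at V = 64 kt.
Required ΔP = (64/6.55)^(1/0.644) = 9.771^1.553 ≈ 34.45 mb.
P_c ≤ 1011 − 34.45 = 976.55, so the highest integer P_c is 976 mb.

976 mb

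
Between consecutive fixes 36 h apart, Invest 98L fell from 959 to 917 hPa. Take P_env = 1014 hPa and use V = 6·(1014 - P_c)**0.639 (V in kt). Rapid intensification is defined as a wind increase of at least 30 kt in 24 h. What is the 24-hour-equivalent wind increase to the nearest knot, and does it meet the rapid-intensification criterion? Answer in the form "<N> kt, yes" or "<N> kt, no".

23 kt, no

V₁: ΔP = 55, V ≈ 6 × 55^0.639 ≈ 77.67 kt.
V₂: ΔP = 97, V ≈ 6 × 97^0.639 ≈ 111.61 kt.
ΔV over 36 h = 33.94 kt → 24 h equivalent = 33.94 × 24/36 ≈ 22.63 kt.
23 kt < 30 kt ⇒ not rapid intensification.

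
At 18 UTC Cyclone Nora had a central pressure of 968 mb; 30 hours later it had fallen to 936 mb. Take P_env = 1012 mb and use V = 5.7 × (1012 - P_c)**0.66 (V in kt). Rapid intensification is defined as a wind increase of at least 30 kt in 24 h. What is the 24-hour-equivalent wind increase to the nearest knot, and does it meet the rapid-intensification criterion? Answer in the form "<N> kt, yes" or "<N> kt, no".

24 kt, no

V₁: ΔP = 44, V ≈ 5.7 × 44^0.66 ≈ 69.27 kt.
V₂: ΔP = 76, V ≈ 5.7 × 76^0.66 ≈ 99.36 kt.
ΔV over 30 h = 30.09 kt → 24 h equivalent = 30.09 × 24/30 ≈ 24.07 kt.
24 kt < 30 kt ⇒ not rapid intensification.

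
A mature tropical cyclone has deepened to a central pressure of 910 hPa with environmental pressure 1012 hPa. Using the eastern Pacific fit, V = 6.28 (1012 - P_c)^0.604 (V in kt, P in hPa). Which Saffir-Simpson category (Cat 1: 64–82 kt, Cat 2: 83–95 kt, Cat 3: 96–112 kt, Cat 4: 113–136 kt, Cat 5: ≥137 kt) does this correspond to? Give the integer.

ΔP = 1012 − 910 = 102 hPa.
V ≈ 6.28 × 102^0.604 = 6.28 × 16.34 ≈ 103 kt.
103 kt falls in the Category 3 band.

3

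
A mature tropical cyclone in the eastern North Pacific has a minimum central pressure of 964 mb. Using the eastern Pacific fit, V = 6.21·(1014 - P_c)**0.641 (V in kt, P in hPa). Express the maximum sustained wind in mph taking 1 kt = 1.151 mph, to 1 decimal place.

87.7 mph

ΔP = 1014 − 964 = 50 mb.
V ≈ 6.21 × 50^0.641 = 6.21 × 12.276 ≈ 76.231 kt.
76.231 × 1.151 ≈ 87.74 mph → 87.7 mph.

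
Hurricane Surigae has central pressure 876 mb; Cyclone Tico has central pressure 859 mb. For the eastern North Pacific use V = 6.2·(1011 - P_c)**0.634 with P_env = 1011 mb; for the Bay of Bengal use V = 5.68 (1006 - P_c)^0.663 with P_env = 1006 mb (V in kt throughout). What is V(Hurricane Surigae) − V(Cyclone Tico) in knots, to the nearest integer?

-16 kt

Hurricane Surigae: ΔP = 135; V ≈ 6.2 × 135^0.634 ≈ 139.00 kt.
Cyclone Tico: ΔP = 147; V ≈ 5.68 × 147^0.663 ≈ 155.34 kt.
Difference ≈ 139.00 − 155.34 = -16.34 → -16 kt.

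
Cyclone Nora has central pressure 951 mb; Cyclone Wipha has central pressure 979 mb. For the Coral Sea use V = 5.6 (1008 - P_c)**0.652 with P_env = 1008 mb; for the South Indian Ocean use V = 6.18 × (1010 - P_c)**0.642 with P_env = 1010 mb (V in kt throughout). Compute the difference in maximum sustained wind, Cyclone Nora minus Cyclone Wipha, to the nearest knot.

22 kt

Cyclone Nora: ΔP = 57; V ≈ 5.6 × 57^0.652 ≈ 78.17 kt.
Cyclone Wipha: ΔP = 31; V ≈ 6.18 × 31^0.642 ≈ 56.03 kt.
Difference ≈ 78.17 − 56.03 = 22.14 → 22 kt.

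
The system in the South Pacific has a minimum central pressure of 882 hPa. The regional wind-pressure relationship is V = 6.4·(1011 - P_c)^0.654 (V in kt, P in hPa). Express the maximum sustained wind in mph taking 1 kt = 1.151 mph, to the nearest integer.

ΔP = 1011 − 882 = 129 hPa.
V ≈ 6.4 × 129^0.654 = 6.4 × 24.006 ≈ 153.640 kt.
153.640 × 1.151 ≈ 176.84 mph → 177 mph.

177 mph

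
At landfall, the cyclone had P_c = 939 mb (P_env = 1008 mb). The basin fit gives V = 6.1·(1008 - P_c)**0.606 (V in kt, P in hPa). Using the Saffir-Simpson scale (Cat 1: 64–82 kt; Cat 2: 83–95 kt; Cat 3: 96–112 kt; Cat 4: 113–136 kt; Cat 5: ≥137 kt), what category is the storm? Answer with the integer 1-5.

1

ΔP = 1008 − 939 = 69 mb.
V ≈ 6.1 × 69^0.606 = 6.1 × 13.01 ≈ 79 kt.
79 kt falls in the Category 1 band.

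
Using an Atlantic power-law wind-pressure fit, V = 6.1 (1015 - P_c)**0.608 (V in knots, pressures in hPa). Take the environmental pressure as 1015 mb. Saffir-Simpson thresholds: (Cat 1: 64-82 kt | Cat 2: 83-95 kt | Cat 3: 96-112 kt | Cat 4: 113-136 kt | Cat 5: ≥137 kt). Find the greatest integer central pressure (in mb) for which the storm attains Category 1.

Category 1 begins at V = 64 kt.
Required ΔP = (64/6.1)^(1/0.608) = 10.492^1.645 ≈ 47.76 mb.
P_c ≤ 1015 − 47.76 = 967.24, so the highest integer P_c is 967 mb.

967 mb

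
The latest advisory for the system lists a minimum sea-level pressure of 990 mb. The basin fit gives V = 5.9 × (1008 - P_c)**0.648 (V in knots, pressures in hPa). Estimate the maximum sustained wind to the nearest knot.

38 kt

ΔP = 1008 − 990 = 18 mb.
18^0.648 ≈ 6.508.
V ≈ 5.9 × 6.508 ≈ 38.4 kt.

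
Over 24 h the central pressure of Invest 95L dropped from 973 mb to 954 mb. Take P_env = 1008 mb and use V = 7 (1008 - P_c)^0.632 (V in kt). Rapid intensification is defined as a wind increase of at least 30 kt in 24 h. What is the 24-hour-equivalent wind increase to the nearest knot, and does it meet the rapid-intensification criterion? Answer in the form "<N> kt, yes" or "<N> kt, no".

21 kt, no

V₁: ΔP = 35, V ≈ 7 × 35^0.632 ≈ 66.21 kt.
V₂: ΔP = 54, V ≈ 7 × 54^0.632 ≈ 87.09 kt.
ΔV over 24 h = 20.88 kt → 24 h equivalent = 20.88 × 24/24 ≈ 20.88 kt.
21 kt < 30 kt ⇒ not rapid intensification.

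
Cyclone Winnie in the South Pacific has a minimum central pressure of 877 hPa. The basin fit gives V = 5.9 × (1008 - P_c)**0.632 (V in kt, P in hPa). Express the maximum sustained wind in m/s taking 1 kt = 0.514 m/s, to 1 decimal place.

ΔP = 1008 − 877 = 131 hPa.
V ≈ 5.9 × 131^0.632 = 5.9 × 21.783 ≈ 128.519 kt.
128.519 × 0.514 ≈ 66.06 m/s → 66.1 m/s.

66.1 m/s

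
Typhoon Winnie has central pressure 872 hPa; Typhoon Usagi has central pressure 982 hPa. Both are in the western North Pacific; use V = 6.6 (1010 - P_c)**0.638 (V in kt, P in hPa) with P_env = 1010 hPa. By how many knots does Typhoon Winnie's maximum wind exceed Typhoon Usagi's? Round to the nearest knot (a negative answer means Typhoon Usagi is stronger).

Typhoon Winnie: ΔP = 138; V ≈ 6.6 × 138^0.638 ≈ 153.03 kt.
Typhoon Usagi: ΔP = 28; V ≈ 6.6 × 28^0.638 ≈ 55.31 kt.
Difference ≈ 153.03 − 55.31 = 97.72 → 98 kt.

98 kt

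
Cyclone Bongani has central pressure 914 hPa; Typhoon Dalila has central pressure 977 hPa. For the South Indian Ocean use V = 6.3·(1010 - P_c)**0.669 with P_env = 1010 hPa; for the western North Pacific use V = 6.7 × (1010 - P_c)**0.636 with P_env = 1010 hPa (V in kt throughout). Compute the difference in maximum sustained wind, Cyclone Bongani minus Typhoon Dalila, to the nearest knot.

Cyclone Bongani: ΔP = 96; V ≈ 6.3 × 96^0.669 ≈ 133.50 kt.
Typhoon Dalila: ΔP = 33; V ≈ 6.7 × 33^0.636 ≈ 61.92 kt.
Difference ≈ 133.50 − 61.92 = 71.58 → 72 kt.

72 kt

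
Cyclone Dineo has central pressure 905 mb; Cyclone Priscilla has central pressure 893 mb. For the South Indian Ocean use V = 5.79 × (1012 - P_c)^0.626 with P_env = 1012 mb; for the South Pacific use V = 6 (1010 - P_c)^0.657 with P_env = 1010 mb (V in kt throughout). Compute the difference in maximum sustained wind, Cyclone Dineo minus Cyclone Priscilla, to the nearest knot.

-29 kt

Cyclone Dineo: ΔP = 107; V ≈ 5.79 × 107^0.626 ≈ 107.91 kt.
Cyclone Priscilla: ΔP = 117; V ≈ 6 × 117^0.657 ≈ 137.07 kt.
Difference ≈ 107.91 − 137.07 = -29.16 → -29 kt.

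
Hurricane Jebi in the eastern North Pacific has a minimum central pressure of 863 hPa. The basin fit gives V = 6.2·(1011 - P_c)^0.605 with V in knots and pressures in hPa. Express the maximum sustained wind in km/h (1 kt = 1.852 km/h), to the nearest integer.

ΔP = 1011 − 863 = 148 hPa.
V ≈ 6.2 × 148^0.605 = 6.2 × 20.559 ≈ 127.468 kt.
127.468 × 1.852 ≈ 236.07 km/h → 236 km/h.

236 km/h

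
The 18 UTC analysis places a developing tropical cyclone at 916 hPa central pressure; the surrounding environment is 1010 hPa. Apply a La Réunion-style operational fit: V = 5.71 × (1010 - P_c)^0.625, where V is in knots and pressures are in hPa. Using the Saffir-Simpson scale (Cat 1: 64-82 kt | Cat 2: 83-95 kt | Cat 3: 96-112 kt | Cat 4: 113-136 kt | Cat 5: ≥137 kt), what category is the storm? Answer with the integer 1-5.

ΔP = 1010 − 916 = 94 hPa.
V ≈ 5.71 × 94^0.625 = 5.71 × 17.11 ≈ 98 kt.
98 kt falls in the Category 3 band.

3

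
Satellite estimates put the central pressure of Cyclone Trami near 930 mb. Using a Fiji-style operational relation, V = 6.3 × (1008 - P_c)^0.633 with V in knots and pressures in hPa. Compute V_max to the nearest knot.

ΔP = 1008 − 930 = 78 mb.
78^0.633 ≈ 15.765.
V ≈ 6.3 × 15.765 ≈ 99.3 kt.

99 kt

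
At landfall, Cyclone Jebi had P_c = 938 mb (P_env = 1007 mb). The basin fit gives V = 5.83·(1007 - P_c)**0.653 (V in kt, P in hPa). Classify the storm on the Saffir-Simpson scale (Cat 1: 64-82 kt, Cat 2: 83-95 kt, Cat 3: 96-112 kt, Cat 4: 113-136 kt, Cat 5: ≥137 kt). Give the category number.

2

ΔP = 1007 − 938 = 69 mb.
V ≈ 5.83 × 69^0.653 = 5.83 × 15.88 ≈ 93 kt.
93 kt falls in the Category 2 band.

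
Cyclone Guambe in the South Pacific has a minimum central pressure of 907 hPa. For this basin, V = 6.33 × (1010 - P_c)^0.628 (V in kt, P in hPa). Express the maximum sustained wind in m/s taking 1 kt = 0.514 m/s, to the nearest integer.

ΔP = 1010 − 907 = 103 hPa.
V ≈ 6.33 × 103^0.628 = 6.33 × 18.368 ≈ 116.269 kt.
116.269 × 0.514 ≈ 59.76 m/s → 60 m/s.

60 m/s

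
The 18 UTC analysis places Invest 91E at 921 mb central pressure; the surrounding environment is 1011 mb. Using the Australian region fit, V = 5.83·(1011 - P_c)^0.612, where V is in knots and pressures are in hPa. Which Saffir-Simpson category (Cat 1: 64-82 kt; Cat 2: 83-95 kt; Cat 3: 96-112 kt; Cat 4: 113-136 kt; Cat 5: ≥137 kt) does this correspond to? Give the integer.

2

ΔP = 1011 − 921 = 90 mb.
V ≈ 5.83 × 90^0.612 = 5.83 × 15.70 ≈ 92 kt.
92 kt falls in the Category 2 band.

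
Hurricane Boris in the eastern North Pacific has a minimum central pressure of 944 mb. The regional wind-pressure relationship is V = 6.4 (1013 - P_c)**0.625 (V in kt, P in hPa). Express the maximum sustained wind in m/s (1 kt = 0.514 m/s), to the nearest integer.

ΔP = 1013 − 944 = 69 mb.
V ≈ 6.4 × 69^0.625 = 6.4 × 14.102 ≈ 90.253 kt.
90.253 × 0.514 ≈ 46.39 m/s → 46 m/s.

46 m/s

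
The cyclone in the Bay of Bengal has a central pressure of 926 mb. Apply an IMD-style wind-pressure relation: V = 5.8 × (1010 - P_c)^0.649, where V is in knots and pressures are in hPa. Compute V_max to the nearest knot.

ΔP = 1010 − 926 = 84 mb.
84^0.649 ≈ 17.736.
V ≈ 5.8 × 17.736 ≈ 102.9 kt.

103 kt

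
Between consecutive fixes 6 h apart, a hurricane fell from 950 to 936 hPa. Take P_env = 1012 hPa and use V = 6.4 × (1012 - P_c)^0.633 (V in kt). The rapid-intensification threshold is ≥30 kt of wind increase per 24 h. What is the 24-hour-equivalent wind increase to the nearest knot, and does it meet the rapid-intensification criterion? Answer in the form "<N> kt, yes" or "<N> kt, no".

V₁: ΔP = 62, V ≈ 6.4 × 62^0.633 ≈ 87.25 kt.
V₂: ΔP = 76, V ≈ 6.4 × 76^0.633 ≈ 99.25 kt.
ΔV over 6 h = 12.00 kt → 24 h equivalent = 12.00 × 24/6 ≈ 48.00 kt.
48 kt ≥ 30 kt ⇒ rapid intensification.

48 kt, yes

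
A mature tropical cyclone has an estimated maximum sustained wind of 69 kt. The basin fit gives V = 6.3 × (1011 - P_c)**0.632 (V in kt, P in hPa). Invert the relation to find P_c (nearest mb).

ΔP = (V / 6.3)^(1/0.632) = (69/6.3)^1.582.
69/6.3 = 10.952; 10.952^1.582 ≈ 44.14 mb.
P_c = 1011 − 44.14 = 966.86 ≈ 967 mb.

967 mb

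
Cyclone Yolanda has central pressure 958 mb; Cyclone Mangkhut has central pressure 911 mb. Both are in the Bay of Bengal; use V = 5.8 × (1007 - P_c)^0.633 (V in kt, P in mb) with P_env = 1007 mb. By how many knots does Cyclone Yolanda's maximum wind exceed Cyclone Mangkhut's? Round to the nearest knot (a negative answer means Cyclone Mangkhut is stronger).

-36 kt

Cyclone Yolanda: ΔP = 49; V ≈ 5.8 × 49^0.633 ≈ 68.13 kt.
Cyclone Mangkhut: ΔP = 96; V ≈ 5.8 × 96^0.633 ≈ 104.28 kt.
Difference ≈ 68.13 − 104.28 = -36.15 → -36 kt.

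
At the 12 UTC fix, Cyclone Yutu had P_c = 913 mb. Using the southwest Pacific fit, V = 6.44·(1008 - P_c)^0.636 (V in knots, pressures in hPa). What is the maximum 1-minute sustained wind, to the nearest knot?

ΔP = 1008 − 913 = 95 mb.
95^0.636 ≈ 18.106.
V ≈ 6.44 × 18.106 ≈ 116.6 kt.

117 kt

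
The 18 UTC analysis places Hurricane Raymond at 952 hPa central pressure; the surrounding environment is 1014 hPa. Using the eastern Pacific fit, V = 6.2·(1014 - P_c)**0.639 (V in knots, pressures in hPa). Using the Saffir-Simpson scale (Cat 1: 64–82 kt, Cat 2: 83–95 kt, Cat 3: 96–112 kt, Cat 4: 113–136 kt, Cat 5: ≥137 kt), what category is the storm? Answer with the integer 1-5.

ΔP = 1014 − 952 = 62 hPa.
V ≈ 6.2 × 62^0.639 = 6.2 × 13.97 ≈ 87 kt.
87 kt falls in the Category 2 band.

2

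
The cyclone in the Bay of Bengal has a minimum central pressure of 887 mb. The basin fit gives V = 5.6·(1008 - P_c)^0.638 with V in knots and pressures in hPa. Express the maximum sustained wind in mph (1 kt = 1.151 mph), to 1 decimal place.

ΔP = 1008 − 887 = 121 mb.
V ≈ 5.6 × 121^0.638 = 5.6 × 21.321 ≈ 119.400 kt.
119.400 × 1.151 ≈ 137.43 mph → 137.4 mph.

137.4 mph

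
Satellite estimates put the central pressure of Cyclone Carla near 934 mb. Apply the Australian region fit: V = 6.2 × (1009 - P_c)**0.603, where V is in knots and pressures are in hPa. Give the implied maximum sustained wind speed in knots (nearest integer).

84 kt

ΔP = 1009 − 934 = 75 mb.
75^0.603 ≈ 13.510.
V ≈ 6.2 × 13.510 ≈ 83.8 kt.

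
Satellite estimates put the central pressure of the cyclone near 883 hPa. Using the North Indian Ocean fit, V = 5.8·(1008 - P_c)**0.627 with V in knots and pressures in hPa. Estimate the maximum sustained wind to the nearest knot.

ΔP = 1008 − 883 = 125 hPa.
125^0.627 ≈ 20.643.
V ≈ 5.8 × 20.643 ≈ 119.7 kt.

120 kt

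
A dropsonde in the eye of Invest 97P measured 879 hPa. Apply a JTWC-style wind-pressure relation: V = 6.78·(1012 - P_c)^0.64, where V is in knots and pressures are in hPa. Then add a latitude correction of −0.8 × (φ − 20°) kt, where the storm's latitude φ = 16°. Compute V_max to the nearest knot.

158 kt

ΔP = 1012 − 879 = 133 hPa.
133^0.64 ≈ 22.870.
V ≈ 6.78 × 22.870 ≈ 155.1 kt.
Latitude correction: −0.8 × (16 − 20) = 3.2 kt.
Corrected V ≈ 158.3 kt → 158 kt.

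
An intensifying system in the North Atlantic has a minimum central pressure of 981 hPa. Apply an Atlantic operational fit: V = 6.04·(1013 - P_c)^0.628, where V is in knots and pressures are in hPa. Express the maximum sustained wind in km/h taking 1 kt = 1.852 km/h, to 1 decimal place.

ΔP = 1013 − 981 = 32 hPa.
V ≈ 6.04 × 32^0.628 = 6.04 × 8.815 ≈ 53.244 kt.
53.244 × 1.852 ≈ 98.61 km/h → 98.6 km/h.

98.6 km/h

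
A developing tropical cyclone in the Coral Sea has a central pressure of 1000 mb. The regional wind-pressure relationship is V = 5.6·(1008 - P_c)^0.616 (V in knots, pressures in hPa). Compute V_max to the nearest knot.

20 kt

ΔP = 1008 − 1000 = 8 mb.
8^0.616 ≈ 3.600.
V ≈ 5.6 × 3.600 ≈ 20.2 kt.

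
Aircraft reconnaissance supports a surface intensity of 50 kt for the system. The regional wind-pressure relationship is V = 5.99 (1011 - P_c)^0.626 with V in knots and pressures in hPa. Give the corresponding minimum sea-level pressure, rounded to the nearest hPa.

981 hPa

ΔP = (V / 5.99)^(1/0.626) = (50/5.99)^1.597.
50/5.99 = 8.347; 8.347^1.597 ≈ 29.66 hPa.
P_c = 1011 − 29.66 = 981.34 ≈ 981 hPa.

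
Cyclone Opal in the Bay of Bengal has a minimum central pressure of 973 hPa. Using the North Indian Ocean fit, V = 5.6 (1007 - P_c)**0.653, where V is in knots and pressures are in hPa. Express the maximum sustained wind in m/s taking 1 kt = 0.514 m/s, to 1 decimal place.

28.8 m/s

ΔP = 1007 − 973 = 34 hPa.
V ≈ 5.6 × 34^0.653 = 5.6 × 10.001 ≈ 56.007 kt.
56.007 × 0.514 ≈ 28.79 m/s → 28.8 m/s.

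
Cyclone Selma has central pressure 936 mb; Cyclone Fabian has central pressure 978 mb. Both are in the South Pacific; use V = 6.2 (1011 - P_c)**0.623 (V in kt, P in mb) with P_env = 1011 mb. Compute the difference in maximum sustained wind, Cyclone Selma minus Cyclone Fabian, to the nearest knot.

Cyclone Selma: ΔP = 75; V ≈ 6.2 × 75^0.623 ≈ 91.32 kt.
Cyclone Fabian: ΔP = 33; V ≈ 6.2 × 33^0.623 ≈ 54.76 kt.
Difference ≈ 91.32 − 54.76 = 36.56 → 37 kt.

37 kt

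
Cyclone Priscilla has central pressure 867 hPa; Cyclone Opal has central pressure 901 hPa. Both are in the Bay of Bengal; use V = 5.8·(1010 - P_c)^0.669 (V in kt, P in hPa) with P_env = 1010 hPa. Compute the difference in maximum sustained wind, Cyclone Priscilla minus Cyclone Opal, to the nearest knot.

Cyclone Priscilla: ΔP = 143; V ≈ 5.8 × 143^0.669 ≈ 160.45 kt.
Cyclone Opal: ΔP = 109; V ≈ 5.8 × 109^0.669 ≈ 133.80 kt.
Difference ≈ 160.45 − 133.80 = 26.65 → 27 kt.

27 kt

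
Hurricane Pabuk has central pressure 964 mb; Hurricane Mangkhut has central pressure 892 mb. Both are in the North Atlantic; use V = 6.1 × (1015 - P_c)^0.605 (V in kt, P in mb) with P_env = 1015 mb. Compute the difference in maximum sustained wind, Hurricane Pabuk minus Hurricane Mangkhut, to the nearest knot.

-46 kt

Hurricane Pabuk: ΔP = 51; V ≈ 6.1 × 51^0.605 ≈ 65.83 kt.
Hurricane Mangkhut: ΔP = 123; V ≈ 6.1 × 123^0.605 ≈ 112.13 kt.
Difference ≈ 65.83 − 112.13 = -46.30 → -46 kt.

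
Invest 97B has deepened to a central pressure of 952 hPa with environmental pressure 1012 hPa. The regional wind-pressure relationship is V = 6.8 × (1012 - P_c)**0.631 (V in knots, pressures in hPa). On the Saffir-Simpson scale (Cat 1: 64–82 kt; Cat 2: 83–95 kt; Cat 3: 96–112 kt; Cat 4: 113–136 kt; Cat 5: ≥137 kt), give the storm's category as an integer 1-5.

2

ΔP = 1012 − 952 = 60 hPa.
V ≈ 6.8 × 60^0.631 = 6.8 × 13.24 ≈ 90 kt.
90 kt falls in the Category 2 band.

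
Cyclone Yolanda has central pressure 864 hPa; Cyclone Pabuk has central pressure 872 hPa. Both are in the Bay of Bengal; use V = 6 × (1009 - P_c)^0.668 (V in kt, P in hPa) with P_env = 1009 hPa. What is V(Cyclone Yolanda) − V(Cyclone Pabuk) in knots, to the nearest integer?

6 kt

Cyclone Yolanda: ΔP = 145; V ≈ 6 × 145^0.668 ≈ 166.70 kt.
Cyclone Pabuk: ΔP = 137; V ≈ 6 × 137^0.668 ≈ 160.50 kt.
Difference ≈ 166.70 − 160.50 = 6.20 → 6 kt.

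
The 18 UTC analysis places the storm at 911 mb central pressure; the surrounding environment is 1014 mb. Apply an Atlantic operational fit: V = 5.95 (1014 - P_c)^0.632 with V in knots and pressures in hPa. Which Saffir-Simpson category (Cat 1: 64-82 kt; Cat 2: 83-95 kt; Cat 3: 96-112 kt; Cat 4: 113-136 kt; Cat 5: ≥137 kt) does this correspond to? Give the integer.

3

ΔP = 1014 − 911 = 103 mb.
V ≈ 5.95 × 103^0.632 = 5.95 × 18.71 ≈ 111 kt.
111 kt falls in the Category 3 band.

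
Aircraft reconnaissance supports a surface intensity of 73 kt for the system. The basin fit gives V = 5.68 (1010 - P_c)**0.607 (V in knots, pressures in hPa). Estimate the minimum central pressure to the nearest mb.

943 mb

ΔP = (V / 5.68)^(1/0.607) = (73/5.68)^1.647.
73/5.68 = 12.852; 12.852^1.647 ≈ 67.14 mb.
P_c = 1010 − 67.14 = 942.86 ≈ 943 mb.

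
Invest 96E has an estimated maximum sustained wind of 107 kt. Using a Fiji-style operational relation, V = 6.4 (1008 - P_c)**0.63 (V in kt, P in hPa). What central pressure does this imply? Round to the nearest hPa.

ΔP = (V / 6.4)^(1/0.63) = (107/6.4)^1.587.
107/6.4 = 16.719; 16.719^1.587 ≈ 87.42 hPa.
P_c = 1008 − 87.42 = 920.58 ≈ 921 hPa.

921 hPa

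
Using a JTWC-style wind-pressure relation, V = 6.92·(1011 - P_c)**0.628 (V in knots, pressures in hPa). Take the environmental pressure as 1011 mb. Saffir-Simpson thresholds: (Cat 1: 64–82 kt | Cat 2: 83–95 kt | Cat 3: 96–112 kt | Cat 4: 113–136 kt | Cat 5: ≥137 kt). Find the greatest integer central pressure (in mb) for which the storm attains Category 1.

976 mb

Category 1 begins at V = 64 kt.
Required ΔP = (64/6.92)^(1/0.628) = 9.249^1.592 ≈ 34.54 mb.
P_c ≤ 1011 − 34.54 = 976.46, so the highest integer P_c is 976 mb.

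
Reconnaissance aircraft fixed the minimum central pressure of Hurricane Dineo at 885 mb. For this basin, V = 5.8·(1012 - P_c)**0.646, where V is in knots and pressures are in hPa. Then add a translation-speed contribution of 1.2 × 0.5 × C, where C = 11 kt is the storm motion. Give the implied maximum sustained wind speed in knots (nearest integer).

ΔP = 1012 − 885 = 127 mb.
127^0.646 ≈ 22.859.
V ≈ 5.8 × 22.859 ≈ 132.6 kt.
Translation term: 1.2 × 0.5 × 11 = 6.6 kt.
Corrected V ≈ 139.2 kt → 139 kt.

139 kt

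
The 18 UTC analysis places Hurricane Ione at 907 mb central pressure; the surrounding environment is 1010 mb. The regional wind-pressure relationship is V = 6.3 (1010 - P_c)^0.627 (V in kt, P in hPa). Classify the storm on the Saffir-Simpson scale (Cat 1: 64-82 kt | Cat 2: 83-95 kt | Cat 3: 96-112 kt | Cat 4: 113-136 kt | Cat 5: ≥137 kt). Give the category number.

ΔP = 1010 − 907 = 103 mb.
V ≈ 6.3 × 103^0.627 = 6.3 × 18.28 ≈ 115 kt.
115 kt falls in the Category 4 band.

4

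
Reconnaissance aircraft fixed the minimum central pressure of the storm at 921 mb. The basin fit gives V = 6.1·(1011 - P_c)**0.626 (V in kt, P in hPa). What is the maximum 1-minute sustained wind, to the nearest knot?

ΔP = 1011 − 921 = 90 mb.
90^0.626 ≈ 16.725.
V ≈ 6.1 × 16.725 ≈ 102.0 kt.

102 kt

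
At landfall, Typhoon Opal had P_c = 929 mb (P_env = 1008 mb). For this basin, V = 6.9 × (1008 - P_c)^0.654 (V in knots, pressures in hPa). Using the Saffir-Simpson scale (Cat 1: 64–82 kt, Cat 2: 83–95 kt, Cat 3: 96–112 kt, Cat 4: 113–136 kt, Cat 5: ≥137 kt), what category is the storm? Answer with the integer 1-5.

ΔP = 1008 − 929 = 79 mb.
V ≈ 6.9 × 79^0.654 = 6.9 × 17.42 ≈ 120 kt.
120 kt falls in the Category 4 band.

4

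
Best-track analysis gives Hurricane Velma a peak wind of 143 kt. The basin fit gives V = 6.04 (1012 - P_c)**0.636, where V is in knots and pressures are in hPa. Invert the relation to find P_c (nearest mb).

ΔP = (V / 6.04)^(1/0.636) = (143/6.04)^1.572.
143/6.04 = 23.675; 23.675^1.572 ≈ 144.83 mb.
P_c = 1012 − 144.83 = 867.17 ≈ 867 mb.

867 mb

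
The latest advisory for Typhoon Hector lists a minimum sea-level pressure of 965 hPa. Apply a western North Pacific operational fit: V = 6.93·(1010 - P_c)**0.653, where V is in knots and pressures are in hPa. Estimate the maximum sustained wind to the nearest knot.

ΔP = 1010 − 965 = 45 hPa.
45^0.653 ≈ 12.010.
V ≈ 6.93 × 12.010 ≈ 83.2 kt.

83 kt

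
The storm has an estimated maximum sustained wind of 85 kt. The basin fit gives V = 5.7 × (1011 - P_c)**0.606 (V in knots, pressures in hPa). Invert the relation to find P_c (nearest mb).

925 mb

ΔP = (V / 5.7)^(1/0.606) = (85/5.7)^1.650.
85/5.7 = 14.912; 14.912^1.650 ≈ 86.41 mb.
P_c = 1011 − 86.41 = 924.59 ≈ 925 mb.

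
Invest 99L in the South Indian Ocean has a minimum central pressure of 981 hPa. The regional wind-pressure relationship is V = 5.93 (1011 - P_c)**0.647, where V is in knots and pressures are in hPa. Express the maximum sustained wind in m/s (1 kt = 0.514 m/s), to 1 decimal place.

ΔP = 1011 − 981 = 30 hPa.
V ≈ 5.93 × 30^0.647 = 5.93 × 9.030 ≈ 53.549 kt.
53.549 × 0.514 ≈ 27.52 m/s → 27.5 m/s.

27.5 m/s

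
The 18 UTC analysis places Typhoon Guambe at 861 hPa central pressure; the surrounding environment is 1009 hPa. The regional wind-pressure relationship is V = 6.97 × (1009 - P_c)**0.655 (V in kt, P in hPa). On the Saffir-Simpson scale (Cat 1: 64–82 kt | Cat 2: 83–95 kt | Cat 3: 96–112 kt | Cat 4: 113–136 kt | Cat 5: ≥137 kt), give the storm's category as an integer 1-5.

5

ΔP = 1009 − 861 = 148 hPa.
V ≈ 6.97 × 148^0.655 = 6.97 × 26.39 ≈ 184 kt.
184 kt falls in the Category 5 band.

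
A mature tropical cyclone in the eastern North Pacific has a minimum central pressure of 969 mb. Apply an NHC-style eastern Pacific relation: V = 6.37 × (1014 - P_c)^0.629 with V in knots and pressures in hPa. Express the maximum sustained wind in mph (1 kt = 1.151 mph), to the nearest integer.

80 mph

ΔP = 1014 − 969 = 45 mb.
V ≈ 6.37 × 45^0.629 = 6.37 × 10.962 ≈ 69.825 kt.
69.825 × 1.151 ≈ 80.37 mph → 80 mph.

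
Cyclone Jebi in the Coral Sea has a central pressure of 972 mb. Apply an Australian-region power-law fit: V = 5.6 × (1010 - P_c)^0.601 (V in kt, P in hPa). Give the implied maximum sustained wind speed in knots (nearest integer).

50 kt

ΔP = 1010 − 972 = 38 mb.
38^0.601 ≈ 8.901.
V ≈ 5.6 × 8.901 ≈ 49.8 kt.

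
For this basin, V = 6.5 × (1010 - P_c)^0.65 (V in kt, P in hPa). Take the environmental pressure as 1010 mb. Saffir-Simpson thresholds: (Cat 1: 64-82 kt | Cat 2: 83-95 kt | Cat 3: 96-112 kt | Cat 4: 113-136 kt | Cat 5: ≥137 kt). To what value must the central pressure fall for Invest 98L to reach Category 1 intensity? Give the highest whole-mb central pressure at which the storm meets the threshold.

Category 1 begins at V = 64 kt.
Required ΔP = (64/6.5)^(1/0.65) = 9.846^1.538 ≈ 33.74 mb.
P_c ≤ 1010 − 33.74 = 976.26, so the highest integer P_c is 976 mb.

976 mb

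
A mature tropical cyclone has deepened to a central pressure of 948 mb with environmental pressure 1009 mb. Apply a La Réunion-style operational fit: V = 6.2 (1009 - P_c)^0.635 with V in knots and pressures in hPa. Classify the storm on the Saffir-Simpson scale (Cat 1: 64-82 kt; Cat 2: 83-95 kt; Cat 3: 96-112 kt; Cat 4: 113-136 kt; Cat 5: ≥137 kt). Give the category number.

ΔP = 1009 − 948 = 61 mb.
V ≈ 6.2 × 61^0.635 = 6.2 × 13.60 ≈ 84 kt.
84 kt falls in the Category 2 band.

2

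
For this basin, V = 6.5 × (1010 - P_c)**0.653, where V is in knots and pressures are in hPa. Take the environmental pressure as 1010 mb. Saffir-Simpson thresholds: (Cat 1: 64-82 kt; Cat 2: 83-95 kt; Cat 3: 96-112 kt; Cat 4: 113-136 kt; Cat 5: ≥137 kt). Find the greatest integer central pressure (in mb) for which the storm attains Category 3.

Category 3 begins at V = 96 kt.
Required ΔP = (96/6.5)^(1/0.653) = 14.769^1.531 ≈ 61.77 mb.
P_c ≤ 1010 − 61.77 = 948.23, so the highest integer P_c is 948 mb.

948 mb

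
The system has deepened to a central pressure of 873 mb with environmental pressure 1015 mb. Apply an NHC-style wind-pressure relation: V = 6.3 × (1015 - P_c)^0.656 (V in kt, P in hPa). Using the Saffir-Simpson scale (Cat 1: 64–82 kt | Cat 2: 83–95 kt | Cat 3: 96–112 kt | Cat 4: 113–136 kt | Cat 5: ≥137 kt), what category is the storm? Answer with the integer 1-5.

ΔP = 1015 − 873 = 142 mb.
V ≈ 6.3 × 142^0.656 = 6.3 × 25.82 ≈ 163 kt.
163 kt falls in the Category 5 band.

5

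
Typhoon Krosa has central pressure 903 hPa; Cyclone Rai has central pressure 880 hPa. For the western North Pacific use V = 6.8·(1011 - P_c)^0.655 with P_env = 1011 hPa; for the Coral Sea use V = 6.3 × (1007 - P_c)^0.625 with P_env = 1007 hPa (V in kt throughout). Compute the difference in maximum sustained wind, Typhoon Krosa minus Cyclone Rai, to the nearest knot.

Typhoon Krosa: ΔP = 108; V ≈ 6.8 × 108^0.655 ≈ 146.02 kt.
Cyclone Rai: ΔP = 127; V ≈ 6.3 × 127^0.625 ≈ 130.08 kt.
Difference ≈ 146.02 − 130.08 = 15.94 → 16 kt.

16 kt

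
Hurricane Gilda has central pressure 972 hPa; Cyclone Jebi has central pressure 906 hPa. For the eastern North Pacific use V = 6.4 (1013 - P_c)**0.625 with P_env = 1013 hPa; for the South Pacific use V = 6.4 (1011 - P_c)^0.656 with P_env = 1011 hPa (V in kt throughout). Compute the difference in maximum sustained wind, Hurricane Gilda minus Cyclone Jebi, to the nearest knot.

-70 kt

Hurricane Gilda: ΔP = 41; V ≈ 6.4 × 41^0.625 ≈ 65.19 kt.
Cyclone Jebi: ΔP = 105; V ≈ 6.4 × 105^0.656 ≈ 135.54 kt.
Difference ≈ 65.19 − 135.54 = -70.35 → -70 kt.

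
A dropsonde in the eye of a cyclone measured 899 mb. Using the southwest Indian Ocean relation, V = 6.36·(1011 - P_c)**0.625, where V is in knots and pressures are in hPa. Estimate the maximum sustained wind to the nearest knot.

121 kt

ΔP = 1011 − 899 = 112 mb.
112^0.625 ≈ 19.088.
V ≈ 6.36 × 19.088 ≈ 121.4 kt.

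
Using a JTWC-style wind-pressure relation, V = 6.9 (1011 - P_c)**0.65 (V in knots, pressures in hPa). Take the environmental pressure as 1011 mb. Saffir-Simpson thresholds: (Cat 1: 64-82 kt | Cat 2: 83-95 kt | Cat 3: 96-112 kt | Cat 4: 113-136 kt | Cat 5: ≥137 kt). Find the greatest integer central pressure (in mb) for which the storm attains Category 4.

937 mb

Category 4 begins at V = 113 kt.
Required ΔP = (113/6.9)^(1/0.65) = 16.377^1.538 ≈ 73.80 mb.
P_c ≤ 1011 − 73.80 = 937.20, so the highest integer P_c is 937 mb.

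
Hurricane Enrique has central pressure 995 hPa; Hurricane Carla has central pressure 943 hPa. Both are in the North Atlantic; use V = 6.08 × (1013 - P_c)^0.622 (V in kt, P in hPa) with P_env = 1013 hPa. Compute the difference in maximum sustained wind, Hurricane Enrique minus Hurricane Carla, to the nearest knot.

Hurricane Enrique: ΔP = 18; V ≈ 6.08 × 18^0.622 ≈ 36.70 kt.
Hurricane Carla: ΔP = 70; V ≈ 6.08 × 70^0.622 ≈ 85.42 kt.
Difference ≈ 36.70 − 85.42 = -48.72 → -49 kt.

-49 kt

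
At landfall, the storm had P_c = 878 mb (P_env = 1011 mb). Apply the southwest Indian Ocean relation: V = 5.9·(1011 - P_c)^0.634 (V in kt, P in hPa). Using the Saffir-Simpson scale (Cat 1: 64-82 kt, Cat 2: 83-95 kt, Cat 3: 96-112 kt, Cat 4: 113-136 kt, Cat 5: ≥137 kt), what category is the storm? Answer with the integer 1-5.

4

ΔP = 1011 − 878 = 133 mb.
V ≈ 5.9 × 133^0.634 = 5.9 × 22.21 ≈ 131 kt.
131 kt falls in the Category 4 band.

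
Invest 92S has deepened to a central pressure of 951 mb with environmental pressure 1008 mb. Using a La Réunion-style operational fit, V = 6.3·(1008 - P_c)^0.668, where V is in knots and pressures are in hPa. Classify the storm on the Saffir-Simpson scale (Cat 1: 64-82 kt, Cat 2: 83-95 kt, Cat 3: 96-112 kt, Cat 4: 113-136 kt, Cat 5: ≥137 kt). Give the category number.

2

ΔP = 1008 − 951 = 57 mb.
V ≈ 6.3 × 57^0.668 = 6.3 × 14.89 ≈ 94 kt.
94 kt falls in the Category 2 band.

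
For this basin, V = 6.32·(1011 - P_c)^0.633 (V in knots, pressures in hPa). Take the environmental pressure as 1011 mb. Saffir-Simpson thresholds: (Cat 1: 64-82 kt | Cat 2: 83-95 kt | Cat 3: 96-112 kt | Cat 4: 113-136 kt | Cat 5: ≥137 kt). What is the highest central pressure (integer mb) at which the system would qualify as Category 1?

972 mb

Category 1 begins at V = 64 kt.
Required ΔP = (64/6.32)^(1/0.633) = 10.127^1.580 ≈ 38.76 mb.
P_c ≤ 1011 − 38.76 = 972.24, so the highest integer P_c is 972 mb.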